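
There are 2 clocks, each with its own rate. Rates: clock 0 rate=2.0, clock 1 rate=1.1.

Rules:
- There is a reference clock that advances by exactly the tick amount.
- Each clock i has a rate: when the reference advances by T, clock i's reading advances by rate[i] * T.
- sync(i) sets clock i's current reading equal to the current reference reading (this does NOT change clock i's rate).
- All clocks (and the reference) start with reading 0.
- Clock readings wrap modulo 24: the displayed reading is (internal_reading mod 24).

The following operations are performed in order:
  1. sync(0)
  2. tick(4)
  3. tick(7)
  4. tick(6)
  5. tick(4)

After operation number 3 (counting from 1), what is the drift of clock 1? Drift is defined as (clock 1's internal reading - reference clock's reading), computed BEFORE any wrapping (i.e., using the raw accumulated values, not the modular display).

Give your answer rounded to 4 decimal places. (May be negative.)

After op 1 sync(0): ref=0.0000 raw=[0.0000 0.0000]
After op 2 tick(4): ref=4.0000 raw=[8.0000 4.4000]
After op 3 tick(7): ref=11.0000 raw=[22.0000 12.1000]
Drift of clock 1 after op 3: 12.1000 - 11.0000 = 1.1000

Answer: 1.1000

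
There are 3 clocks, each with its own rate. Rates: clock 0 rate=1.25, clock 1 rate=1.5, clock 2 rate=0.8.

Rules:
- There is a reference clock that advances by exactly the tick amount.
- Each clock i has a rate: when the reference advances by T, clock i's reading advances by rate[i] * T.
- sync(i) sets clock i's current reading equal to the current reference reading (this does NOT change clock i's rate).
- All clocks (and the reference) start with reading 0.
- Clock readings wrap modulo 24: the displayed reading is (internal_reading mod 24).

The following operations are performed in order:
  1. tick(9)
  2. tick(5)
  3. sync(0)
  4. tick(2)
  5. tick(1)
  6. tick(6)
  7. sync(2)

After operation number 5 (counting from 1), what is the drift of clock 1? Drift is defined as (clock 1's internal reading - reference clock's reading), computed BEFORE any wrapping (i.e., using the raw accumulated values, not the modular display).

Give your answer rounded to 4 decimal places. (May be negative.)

Answer: 8.5000

Derivation:
After op 1 tick(9): ref=9.0000 raw=[11.2500 13.5000 7.2000]
After op 2 tick(5): ref=14.0000 raw=[17.5000 21.0000 11.2000]
After op 3 sync(0): ref=14.0000 raw=[14.0000 21.0000 11.2000]
After op 4 tick(2): ref=16.0000 raw=[16.5000 24.0000 12.8000]
After op 5 tick(1): ref=17.0000 raw=[17.7500 25.5000 13.6000]
Drift of clock 1 after op 5: 25.5000 - 17.0000 = 8.5000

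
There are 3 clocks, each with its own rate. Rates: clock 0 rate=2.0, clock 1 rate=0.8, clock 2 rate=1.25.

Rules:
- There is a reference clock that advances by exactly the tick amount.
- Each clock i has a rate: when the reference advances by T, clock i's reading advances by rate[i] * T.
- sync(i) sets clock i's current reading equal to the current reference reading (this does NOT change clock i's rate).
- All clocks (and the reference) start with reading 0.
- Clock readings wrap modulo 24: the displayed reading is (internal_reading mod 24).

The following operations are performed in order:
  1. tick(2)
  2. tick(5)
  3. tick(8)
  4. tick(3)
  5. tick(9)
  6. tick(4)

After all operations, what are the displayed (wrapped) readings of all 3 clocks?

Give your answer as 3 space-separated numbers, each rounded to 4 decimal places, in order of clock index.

Answer: 14.0000 0.8000 14.7500

Derivation:
After op 1 tick(2): ref=2.0000 raw=[4.0000 1.6000 2.5000]
After op 2 tick(5): ref=7.0000 raw=[14.0000 5.6000 8.7500]
After op 3 tick(8): ref=15.0000 raw=[30.0000 12.0000 18.7500]
After op 4 tick(3): ref=18.0000 raw=[36.0000 14.4000 22.5000]
After op 5 tick(9): ref=27.0000 raw=[54.0000 21.6000 33.7500]
After op 6 tick(4): ref=31.0000 raw=[62.0000 24.8000 38.7500]
Wrap final raw readings (mod 24): 62.0000 mod 24 = 14.0000; 24.8000 mod 24 = 0.8000; 38.7500 mod 24 = 14.7500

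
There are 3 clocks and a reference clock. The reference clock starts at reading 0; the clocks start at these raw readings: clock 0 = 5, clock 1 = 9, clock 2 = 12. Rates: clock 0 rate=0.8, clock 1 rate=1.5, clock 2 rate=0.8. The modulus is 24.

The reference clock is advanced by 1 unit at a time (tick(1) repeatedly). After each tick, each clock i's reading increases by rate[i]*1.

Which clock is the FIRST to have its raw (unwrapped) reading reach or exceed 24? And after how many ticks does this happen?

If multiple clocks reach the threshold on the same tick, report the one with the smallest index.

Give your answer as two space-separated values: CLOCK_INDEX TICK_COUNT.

Answer: 1 10

Derivation:
clock 0: start=5, rate=0.8, needs 24-5 = 19; ticks = ceil(19/0.8) = ceil(23.7500) = 24; reading at tick 24 = 5 + 0.8*24 = 24.2000
clock 1: start=9, rate=1.5, needs 24-9 = 15; ticks = ceil(15/1.5) = ceil(10.0000) = 10; reading at tick 10 = 9 + 1.5*10 = 24.0000
clock 2: start=12, rate=0.8, needs 24-12 = 12; ticks = ceil(12/0.8) = ceil(15.0000) = 15; reading at tick 15 = 12 + 0.8*15 = 24.0000
Minimum tick count = 10; winners = [1]; smallest index = 1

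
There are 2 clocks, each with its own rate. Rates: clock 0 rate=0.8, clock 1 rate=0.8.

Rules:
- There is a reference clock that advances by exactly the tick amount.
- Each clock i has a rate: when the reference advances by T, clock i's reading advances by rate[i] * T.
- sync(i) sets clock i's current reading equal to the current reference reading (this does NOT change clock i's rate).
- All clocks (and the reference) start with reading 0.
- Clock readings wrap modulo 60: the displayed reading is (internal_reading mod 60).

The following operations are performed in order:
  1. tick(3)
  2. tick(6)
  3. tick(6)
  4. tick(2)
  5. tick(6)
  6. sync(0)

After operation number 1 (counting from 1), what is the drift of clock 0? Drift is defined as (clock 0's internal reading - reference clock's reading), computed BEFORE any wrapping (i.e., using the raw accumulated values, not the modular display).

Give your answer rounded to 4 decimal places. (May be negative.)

After op 1 tick(3): ref=3.0000 raw=[2.4000 2.4000]
Drift of clock 0 after op 1: 2.4000 - 3.0000 = -0.6000

Answer: -0.6000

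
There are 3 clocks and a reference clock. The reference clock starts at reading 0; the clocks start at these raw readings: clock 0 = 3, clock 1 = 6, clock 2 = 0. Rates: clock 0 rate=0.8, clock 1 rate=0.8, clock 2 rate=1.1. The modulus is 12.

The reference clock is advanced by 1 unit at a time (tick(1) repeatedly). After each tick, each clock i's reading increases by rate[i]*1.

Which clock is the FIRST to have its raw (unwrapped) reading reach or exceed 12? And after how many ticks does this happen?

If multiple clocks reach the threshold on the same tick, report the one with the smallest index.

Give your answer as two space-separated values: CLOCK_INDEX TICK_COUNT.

clock 0: start=3, rate=0.8, needs 12-3 = 9; ticks = ceil(9/0.8) = ceil(11.2500) = 12; reading at tick 12 = 3 + 0.8*12 = 12.6000
clock 1: start=6, rate=0.8, needs 12-6 = 6; ticks = ceil(6/0.8) = ceil(7.5000) = 8; reading at tick 8 = 6 + 0.8*8 = 12.4000
clock 2: start=0, rate=1.1, needs 12-0 = 12; ticks = ceil(12/1.1) = ceil(10.9091) = 11; reading at tick 11 = 0 + 1.1*11 = 12.1000
Minimum tick count = 8; winners = [1]; smallest index = 1

Answer: 1 8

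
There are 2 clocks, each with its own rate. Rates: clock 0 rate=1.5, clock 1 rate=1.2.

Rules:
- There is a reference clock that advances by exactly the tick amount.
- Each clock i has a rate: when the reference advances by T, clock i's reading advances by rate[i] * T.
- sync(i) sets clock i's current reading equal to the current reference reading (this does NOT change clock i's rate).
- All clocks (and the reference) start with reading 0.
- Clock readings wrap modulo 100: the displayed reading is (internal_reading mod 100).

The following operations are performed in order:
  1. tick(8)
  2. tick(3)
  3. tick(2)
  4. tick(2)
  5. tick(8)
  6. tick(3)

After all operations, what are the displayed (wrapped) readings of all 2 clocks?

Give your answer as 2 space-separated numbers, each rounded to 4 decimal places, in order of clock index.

After op 1 tick(8): ref=8.0000 raw=[12.0000 9.6000]
After op 2 tick(3): ref=11.0000 raw=[16.5000 13.2000]
After op 3 tick(2): ref=13.0000 raw=[19.5000 15.6000]
After op 4 tick(2): ref=15.0000 raw=[22.5000 18.0000]
After op 5 tick(8): ref=23.0000 raw=[34.5000 27.6000]
After op 6 tick(3): ref=26.0000 raw=[39.0000 31.2000]
Wrap final raw readings (mod 100): 39.0000 mod 100 = 39.0000; 31.2000 mod 100 = 31.2000

Answer: 39.0000 31.2000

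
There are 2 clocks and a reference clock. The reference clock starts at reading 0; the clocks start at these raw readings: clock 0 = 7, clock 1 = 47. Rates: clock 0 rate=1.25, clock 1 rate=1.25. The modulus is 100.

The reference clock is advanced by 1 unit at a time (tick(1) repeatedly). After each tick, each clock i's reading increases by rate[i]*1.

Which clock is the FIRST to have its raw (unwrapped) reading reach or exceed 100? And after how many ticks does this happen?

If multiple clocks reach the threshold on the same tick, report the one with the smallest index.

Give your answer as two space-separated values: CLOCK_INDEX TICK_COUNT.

clock 0: start=7, rate=1.25, needs 100-7 = 93; ticks = ceil(93/1.25) = ceil(74.4000) = 75; reading at tick 75 = 7 + 1.25*75 = 100.7500
clock 1: start=47, rate=1.25, needs 100-47 = 53; ticks = ceil(53/1.25) = ceil(42.4000) = 43; reading at tick 43 = 47 + 1.25*43 = 100.7500
Minimum tick count = 43; winners = [1]; smallest index = 1

Answer: 1 43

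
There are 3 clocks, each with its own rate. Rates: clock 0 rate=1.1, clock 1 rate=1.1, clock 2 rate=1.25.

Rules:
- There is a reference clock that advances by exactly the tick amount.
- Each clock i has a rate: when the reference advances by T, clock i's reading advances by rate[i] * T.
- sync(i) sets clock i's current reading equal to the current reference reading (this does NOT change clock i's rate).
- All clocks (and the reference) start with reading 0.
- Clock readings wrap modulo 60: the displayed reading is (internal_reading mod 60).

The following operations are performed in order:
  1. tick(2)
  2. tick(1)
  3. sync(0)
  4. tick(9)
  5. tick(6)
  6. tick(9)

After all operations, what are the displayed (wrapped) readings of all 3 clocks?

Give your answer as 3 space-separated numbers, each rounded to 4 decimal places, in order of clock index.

After op 1 tick(2): ref=2.0000 raw=[2.2000 2.2000 2.5000]
After op 2 tick(1): ref=3.0000 raw=[3.3000 3.3000 3.7500]
After op 3 sync(0): ref=3.0000 raw=[3.0000 3.3000 3.7500]
After op 4 tick(9): ref=12.0000 raw=[12.9000 13.2000 15.0000]
After op 5 tick(6): ref=18.0000 raw=[19.5000 19.8000 22.5000]
After op 6 tick(9): ref=27.0000 raw=[29.4000 29.7000 33.7500]
Wrap final raw readings (mod 60): 29.4000 mod 60 = 29.4000; 29.7000 mod 60 = 29.7000; 33.7500 mod 60 = 33.7500

Answer: 29.4000 29.7000 33.7500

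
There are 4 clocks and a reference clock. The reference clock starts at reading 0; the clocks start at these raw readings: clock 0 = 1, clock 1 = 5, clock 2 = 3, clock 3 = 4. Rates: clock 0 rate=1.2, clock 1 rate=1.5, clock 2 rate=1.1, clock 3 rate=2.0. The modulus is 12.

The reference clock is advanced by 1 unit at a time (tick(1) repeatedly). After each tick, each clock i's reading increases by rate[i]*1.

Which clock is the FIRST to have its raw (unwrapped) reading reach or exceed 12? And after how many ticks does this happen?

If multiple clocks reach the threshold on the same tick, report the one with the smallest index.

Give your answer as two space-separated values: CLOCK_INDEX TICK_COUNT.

clock 0: start=1, rate=1.2, needs 12-1 = 11; ticks = ceil(11/1.2) = ceil(9.1667) = 10; reading at tick 10 = 1 + 1.2*10 = 13.0000
clock 1: start=5, rate=1.5, needs 12-5 = 7; ticks = ceil(7/1.5) = ceil(4.6667) = 5; reading at tick 5 = 5 + 1.5*5 = 12.5000
clock 2: start=3, rate=1.1, needs 12-3 = 9; ticks = ceil(9/1.1) = ceil(8.1818) = 9; reading at tick 9 = 3 + 1.1*9 = 12.9000
clock 3: start=4, rate=2.0, needs 12-4 = 8; ticks = ceil(8/2.0) = ceil(4.0000) = 4; reading at tick 4 = 4 + 2.0*4 = 12.0000
Minimum tick count = 4; winners = [3]; smallest index = 3

Answer: 3 4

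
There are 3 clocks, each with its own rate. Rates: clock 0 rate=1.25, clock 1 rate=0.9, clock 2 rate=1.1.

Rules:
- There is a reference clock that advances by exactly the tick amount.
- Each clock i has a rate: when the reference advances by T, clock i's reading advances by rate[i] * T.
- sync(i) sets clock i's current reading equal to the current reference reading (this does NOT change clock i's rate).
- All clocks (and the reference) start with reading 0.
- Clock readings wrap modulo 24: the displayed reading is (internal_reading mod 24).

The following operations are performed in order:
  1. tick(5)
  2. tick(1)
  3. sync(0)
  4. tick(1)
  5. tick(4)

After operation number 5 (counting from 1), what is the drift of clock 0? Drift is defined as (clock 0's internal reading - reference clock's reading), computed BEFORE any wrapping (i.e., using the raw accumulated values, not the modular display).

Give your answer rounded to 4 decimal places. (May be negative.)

Answer: 1.2500

Derivation:
After op 1 tick(5): ref=5.0000 raw=[6.2500 4.5000 5.5000]
After op 2 tick(1): ref=6.0000 raw=[7.5000 5.4000 6.6000]
After op 3 sync(0): ref=6.0000 raw=[6.0000 5.4000 6.6000]
After op 4 tick(1): ref=7.0000 raw=[7.2500 6.3000 7.7000]
After op 5 tick(4): ref=11.0000 raw=[12.2500 9.9000 12.1000]
Drift of clock 0 after op 5: 12.2500 - 11.0000 = 1.2500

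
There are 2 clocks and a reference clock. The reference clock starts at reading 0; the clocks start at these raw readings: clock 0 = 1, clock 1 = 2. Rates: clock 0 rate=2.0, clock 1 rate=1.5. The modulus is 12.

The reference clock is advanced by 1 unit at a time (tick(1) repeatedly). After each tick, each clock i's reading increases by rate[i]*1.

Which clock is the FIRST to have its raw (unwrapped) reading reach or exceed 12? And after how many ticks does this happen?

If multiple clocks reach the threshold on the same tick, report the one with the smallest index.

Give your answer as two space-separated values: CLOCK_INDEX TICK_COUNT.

Answer: 0 6

Derivation:
clock 0: start=1, rate=2.0, needs 12-1 = 11; ticks = ceil(11/2.0) = ceil(5.5000) = 6; reading at tick 6 = 1 + 2.0*6 = 13.0000
clock 1: start=2, rate=1.5, needs 12-2 = 10; ticks = ceil(10/1.5) = ceil(6.6667) = 7; reading at tick 7 = 2 + 1.5*7 = 12.5000
Minimum tick count = 6; winners = [0]; smallest index = 0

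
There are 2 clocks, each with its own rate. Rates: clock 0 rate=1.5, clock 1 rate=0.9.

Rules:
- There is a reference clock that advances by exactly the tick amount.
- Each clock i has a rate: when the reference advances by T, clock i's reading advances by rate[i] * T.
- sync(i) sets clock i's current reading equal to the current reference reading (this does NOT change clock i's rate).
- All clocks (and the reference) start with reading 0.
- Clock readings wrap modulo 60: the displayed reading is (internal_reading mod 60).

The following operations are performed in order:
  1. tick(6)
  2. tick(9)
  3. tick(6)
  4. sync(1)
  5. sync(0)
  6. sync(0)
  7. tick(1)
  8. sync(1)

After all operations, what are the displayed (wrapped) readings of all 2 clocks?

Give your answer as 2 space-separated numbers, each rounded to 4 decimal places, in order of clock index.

After op 1 tick(6): ref=6.0000 raw=[9.0000 5.4000]
After op 2 tick(9): ref=15.0000 raw=[22.5000 13.5000]
After op 3 tick(6): ref=21.0000 raw=[31.5000 18.9000]
After op 4 sync(1): ref=21.0000 raw=[31.5000 21.0000]
After op 5 sync(0): ref=21.0000 raw=[21.0000 21.0000]
After op 6 sync(0): ref=21.0000 raw=[21.0000 21.0000]
After op 7 tick(1): ref=22.0000 raw=[22.5000 21.9000]
After op 8 sync(1): ref=22.0000 raw=[22.5000 22.0000]
Wrap final raw readings (mod 60): 22.5000 mod 60 = 22.5000; 22.0000 mod 60 = 22.0000

Answer: 22.5000 22.0000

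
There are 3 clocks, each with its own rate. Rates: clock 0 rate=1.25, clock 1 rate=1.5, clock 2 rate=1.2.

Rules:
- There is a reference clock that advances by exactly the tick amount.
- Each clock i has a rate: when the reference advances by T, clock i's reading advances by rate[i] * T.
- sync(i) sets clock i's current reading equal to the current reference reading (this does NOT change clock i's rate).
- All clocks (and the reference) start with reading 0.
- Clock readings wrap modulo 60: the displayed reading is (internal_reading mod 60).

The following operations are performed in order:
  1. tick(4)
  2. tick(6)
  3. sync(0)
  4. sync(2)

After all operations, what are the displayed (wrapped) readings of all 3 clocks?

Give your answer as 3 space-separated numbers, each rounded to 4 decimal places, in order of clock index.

After op 1 tick(4): ref=4.0000 raw=[5.0000 6.0000 4.8000]
After op 2 tick(6): ref=10.0000 raw=[12.5000 15.0000 12.0000]
After op 3 sync(0): ref=10.0000 raw=[10.0000 15.0000 12.0000]
After op 4 sync(2): ref=10.0000 raw=[10.0000 15.0000 10.0000]
Wrap final raw readings (mod 60): 10.0000 mod 60 = 10.0000; 15.0000 mod 60 = 15.0000; 10.0000 mod 60 = 10.0000

Answer: 10.0000 15.0000 10.0000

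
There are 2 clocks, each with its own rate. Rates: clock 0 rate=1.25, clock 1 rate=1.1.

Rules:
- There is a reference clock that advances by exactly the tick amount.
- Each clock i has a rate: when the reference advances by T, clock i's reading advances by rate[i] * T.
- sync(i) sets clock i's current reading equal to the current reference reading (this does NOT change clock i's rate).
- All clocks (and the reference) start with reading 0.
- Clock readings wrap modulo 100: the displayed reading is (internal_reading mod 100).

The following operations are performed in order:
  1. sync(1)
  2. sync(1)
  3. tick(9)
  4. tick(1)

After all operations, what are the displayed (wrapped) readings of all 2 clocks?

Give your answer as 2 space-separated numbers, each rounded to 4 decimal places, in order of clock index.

After op 1 sync(1): ref=0.0000 raw=[0.0000 0.0000]
After op 2 sync(1): ref=0.0000 raw=[0.0000 0.0000]
After op 3 tick(9): ref=9.0000 raw=[11.2500 9.9000]
After op 4 tick(1): ref=10.0000 raw=[12.5000 11.0000]
Wrap final raw readings (mod 100): 12.5000 mod 100 = 12.5000; 11.0000 mod 100 = 11.0000

Answer: 12.5000 11.0000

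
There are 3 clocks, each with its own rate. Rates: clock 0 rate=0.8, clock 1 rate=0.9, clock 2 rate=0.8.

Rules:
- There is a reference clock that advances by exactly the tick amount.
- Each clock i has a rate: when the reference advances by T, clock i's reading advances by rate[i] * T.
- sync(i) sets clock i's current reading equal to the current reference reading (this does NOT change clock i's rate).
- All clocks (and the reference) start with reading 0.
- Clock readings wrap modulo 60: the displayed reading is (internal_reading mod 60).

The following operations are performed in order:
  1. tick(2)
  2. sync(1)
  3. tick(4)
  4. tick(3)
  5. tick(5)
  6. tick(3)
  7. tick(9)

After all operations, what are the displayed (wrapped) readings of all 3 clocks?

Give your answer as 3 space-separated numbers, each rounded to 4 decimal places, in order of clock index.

Answer: 20.8000 23.6000 20.8000

Derivation:
After op 1 tick(2): ref=2.0000 raw=[1.6000 1.8000 1.6000]
After op 2 sync(1): ref=2.0000 raw=[1.6000 2.0000 1.6000]
After op 3 tick(4): ref=6.0000 raw=[4.8000 5.6000 4.8000]
After op 4 tick(3): ref=9.0000 raw=[7.2000 8.3000 7.2000]
After op 5 tick(5): ref=14.0000 raw=[11.2000 12.8000 11.2000]
After op 6 tick(3): ref=17.0000 raw=[13.6000 15.5000 13.6000]
After op 7 tick(9): ref=26.0000 raw=[20.8000 23.6000 20.8000]
Wrap final raw readings (mod 60): 20.8000 mod 60 = 20.8000; 23.6000 mod 60 = 23.6000; 20.8000 mod 60 = 20.8000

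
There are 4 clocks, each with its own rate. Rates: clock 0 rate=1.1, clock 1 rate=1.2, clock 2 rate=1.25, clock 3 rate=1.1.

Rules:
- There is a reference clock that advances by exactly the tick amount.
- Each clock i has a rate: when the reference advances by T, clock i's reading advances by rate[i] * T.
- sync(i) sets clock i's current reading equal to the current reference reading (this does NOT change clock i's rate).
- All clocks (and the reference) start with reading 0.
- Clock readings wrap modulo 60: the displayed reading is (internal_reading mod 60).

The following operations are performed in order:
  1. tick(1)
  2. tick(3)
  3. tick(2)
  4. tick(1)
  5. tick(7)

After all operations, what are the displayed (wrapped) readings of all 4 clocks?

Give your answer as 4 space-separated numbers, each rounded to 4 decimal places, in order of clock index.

After op 1 tick(1): ref=1.0000 raw=[1.1000 1.2000 1.2500 1.1000]
After op 2 tick(3): ref=4.0000 raw=[4.4000 4.8000 5.0000 4.4000]
After op 3 tick(2): ref=6.0000 raw=[6.6000 7.2000 7.5000 6.6000]
After op 4 tick(1): ref=7.0000 raw=[7.7000 8.4000 8.7500 7.7000]
After op 5 tick(7): ref=14.0000 raw=[15.4000 16.8000 17.5000 15.4000]
Wrap final raw readings (mod 60): 15.4000 mod 60 = 15.4000; 16.8000 mod 60 = 16.8000; 17.5000 mod 60 = 17.5000; 15.4000 mod 60 = 15.4000

Answer: 15.4000 16.8000 17.5000 15.4000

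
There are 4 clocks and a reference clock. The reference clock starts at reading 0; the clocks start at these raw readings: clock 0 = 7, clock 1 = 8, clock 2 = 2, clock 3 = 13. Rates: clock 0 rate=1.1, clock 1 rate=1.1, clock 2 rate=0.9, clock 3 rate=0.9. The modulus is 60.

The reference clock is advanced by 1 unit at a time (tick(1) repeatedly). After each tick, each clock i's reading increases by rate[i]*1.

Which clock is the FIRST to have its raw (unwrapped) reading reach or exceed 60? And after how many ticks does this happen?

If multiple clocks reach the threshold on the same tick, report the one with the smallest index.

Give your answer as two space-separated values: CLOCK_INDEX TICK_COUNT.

Answer: 1 48

Derivation:
clock 0: start=7, rate=1.1, needs 60-7 = 53; ticks = ceil(53/1.1) = ceil(48.1818) = 49; reading at tick 49 = 7 + 1.1*49 = 60.9000
clock 1: start=8, rate=1.1, needs 60-8 = 52; ticks = ceil(52/1.1) = ceil(47.2727) = 48; reading at tick 48 = 8 + 1.1*48 = 60.8000
clock 2: start=2, rate=0.9, needs 60-2 = 58; ticks = ceil(58/0.9) = ceil(64.4444) = 65; reading at tick 65 = 2 + 0.9*65 = 60.5000
clock 3: start=13, rate=0.9, needs 60-13 = 47; ticks = ceil(47/0.9) = ceil(52.2222) = 53; reading at tick 53 = 13 + 0.9*53 = 60.7000
Minimum tick count = 48; winners = [1]; smallest index = 1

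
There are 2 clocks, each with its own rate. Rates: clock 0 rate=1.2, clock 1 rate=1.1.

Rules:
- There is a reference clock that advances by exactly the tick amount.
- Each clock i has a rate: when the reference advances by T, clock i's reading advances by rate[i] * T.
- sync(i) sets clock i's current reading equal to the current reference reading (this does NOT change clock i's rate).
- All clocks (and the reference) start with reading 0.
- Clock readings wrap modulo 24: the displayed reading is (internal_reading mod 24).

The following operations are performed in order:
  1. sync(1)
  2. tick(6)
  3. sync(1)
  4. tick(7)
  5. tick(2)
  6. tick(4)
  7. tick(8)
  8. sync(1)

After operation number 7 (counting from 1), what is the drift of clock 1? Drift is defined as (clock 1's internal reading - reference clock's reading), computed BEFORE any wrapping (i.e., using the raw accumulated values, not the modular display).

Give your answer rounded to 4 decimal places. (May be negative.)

After op 1 sync(1): ref=0.0000 raw=[0.0000 0.0000]
After op 2 tick(6): ref=6.0000 raw=[7.2000 6.6000]
After op 3 sync(1): ref=6.0000 raw=[7.2000 6.0000]
After op 4 tick(7): ref=13.0000 raw=[15.6000 13.7000]
After op 5 tick(2): ref=15.0000 raw=[18.0000 15.9000]
After op 6 tick(4): ref=19.0000 raw=[22.8000 20.3000]
After op 7 tick(8): ref=27.0000 raw=[32.4000 29.1000]
Drift of clock 1 after op 7: 29.1000 - 27.0000 = 2.1000

Answer: 2.1000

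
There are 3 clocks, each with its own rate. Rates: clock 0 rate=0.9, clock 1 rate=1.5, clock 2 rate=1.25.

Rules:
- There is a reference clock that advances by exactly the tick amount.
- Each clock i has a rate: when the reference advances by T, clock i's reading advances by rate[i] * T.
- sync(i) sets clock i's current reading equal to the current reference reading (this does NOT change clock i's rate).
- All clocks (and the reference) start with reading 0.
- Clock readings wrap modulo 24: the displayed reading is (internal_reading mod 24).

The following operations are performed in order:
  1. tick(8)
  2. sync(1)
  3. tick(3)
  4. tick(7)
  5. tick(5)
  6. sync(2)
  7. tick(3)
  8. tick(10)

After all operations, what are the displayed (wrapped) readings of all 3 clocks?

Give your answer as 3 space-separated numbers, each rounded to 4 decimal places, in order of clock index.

Answer: 8.4000 2.0000 15.2500

Derivation:
After op 1 tick(8): ref=8.0000 raw=[7.2000 12.0000 10.0000]
After op 2 sync(1): ref=8.0000 raw=[7.2000 8.0000 10.0000]
After op 3 tick(3): ref=11.0000 raw=[9.9000 12.5000 13.7500]
After op 4 tick(7): ref=18.0000 raw=[16.2000 23.0000 22.5000]
After op 5 tick(5): ref=23.0000 raw=[20.7000 30.5000 28.7500]
After op 6 sync(2): ref=23.0000 raw=[20.7000 30.5000 23.0000]
After op 7 tick(3): ref=26.0000 raw=[23.4000 35.0000 26.7500]
After op 8 tick(10): ref=36.0000 raw=[32.4000 50.0000 39.2500]
Wrap final raw readings (mod 24): 32.4000 mod 24 = 8.4000; 50.0000 mod 24 = 2.0000; 39.2500 mod 24 = 15.2500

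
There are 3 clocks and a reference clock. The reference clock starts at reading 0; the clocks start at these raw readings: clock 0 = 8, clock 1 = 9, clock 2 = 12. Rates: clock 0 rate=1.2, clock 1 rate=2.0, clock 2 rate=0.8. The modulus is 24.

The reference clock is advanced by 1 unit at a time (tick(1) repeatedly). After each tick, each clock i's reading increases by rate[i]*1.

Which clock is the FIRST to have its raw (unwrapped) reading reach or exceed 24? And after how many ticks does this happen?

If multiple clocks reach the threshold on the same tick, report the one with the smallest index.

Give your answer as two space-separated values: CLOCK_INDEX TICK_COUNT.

clock 0: start=8, rate=1.2, needs 24-8 = 16; ticks = ceil(16/1.2) = ceil(13.3333) = 14; reading at tick 14 = 8 + 1.2*14 = 24.8000
clock 1: start=9, rate=2.0, needs 24-9 = 15; ticks = ceil(15/2.0) = ceil(7.5000) = 8; reading at tick 8 = 9 + 2.0*8 = 25.0000
clock 2: start=12, rate=0.8, needs 24-12 = 12; ticks = ceil(12/0.8) = ceil(15.0000) = 15; reading at tick 15 = 12 + 0.8*15 = 24.0000
Minimum tick count = 8; winners = [1]; smallest index = 1

Answer: 1 8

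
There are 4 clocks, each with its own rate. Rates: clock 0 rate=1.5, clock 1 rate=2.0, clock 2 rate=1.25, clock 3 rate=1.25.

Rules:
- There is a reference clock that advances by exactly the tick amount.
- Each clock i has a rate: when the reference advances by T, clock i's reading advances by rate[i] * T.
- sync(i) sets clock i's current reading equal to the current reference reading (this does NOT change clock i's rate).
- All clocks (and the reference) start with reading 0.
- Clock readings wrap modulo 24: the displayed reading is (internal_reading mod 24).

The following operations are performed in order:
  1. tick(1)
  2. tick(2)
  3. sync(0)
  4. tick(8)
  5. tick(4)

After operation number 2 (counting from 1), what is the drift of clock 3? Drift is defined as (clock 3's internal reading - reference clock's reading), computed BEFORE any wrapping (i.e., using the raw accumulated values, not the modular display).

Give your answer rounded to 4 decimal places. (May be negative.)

Answer: 0.7500

Derivation:
After op 1 tick(1): ref=1.0000 raw=[1.5000 2.0000 1.2500 1.2500]
After op 2 tick(2): ref=3.0000 raw=[4.5000 6.0000 3.7500 3.7500]
Drift of clock 3 after op 2: 3.7500 - 3.0000 = 0.7500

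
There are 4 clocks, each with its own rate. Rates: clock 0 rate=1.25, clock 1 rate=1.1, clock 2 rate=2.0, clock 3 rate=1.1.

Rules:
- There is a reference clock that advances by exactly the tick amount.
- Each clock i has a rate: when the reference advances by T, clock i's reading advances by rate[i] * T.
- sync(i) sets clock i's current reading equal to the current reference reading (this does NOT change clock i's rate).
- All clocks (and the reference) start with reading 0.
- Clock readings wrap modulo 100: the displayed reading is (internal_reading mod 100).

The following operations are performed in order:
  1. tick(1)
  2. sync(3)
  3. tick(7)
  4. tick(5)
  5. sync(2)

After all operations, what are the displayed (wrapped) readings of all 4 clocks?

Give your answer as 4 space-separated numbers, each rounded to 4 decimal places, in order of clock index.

Answer: 16.2500 14.3000 13.0000 14.2000

Derivation:
After op 1 tick(1): ref=1.0000 raw=[1.2500 1.1000 2.0000 1.1000]
After op 2 sync(3): ref=1.0000 raw=[1.2500 1.1000 2.0000 1.0000]
After op 3 tick(7): ref=8.0000 raw=[10.0000 8.8000 16.0000 8.7000]
After op 4 tick(5): ref=13.0000 raw=[16.2500 14.3000 26.0000 14.2000]
After op 5 sync(2): ref=13.0000 raw=[16.2500 14.3000 13.0000 14.2000]
Wrap final raw readings (mod 100): 16.2500 mod 100 = 16.2500; 14.3000 mod 100 = 14.3000; 13.0000 mod 100 = 13.0000; 14.2000 mod 100 = 14.2000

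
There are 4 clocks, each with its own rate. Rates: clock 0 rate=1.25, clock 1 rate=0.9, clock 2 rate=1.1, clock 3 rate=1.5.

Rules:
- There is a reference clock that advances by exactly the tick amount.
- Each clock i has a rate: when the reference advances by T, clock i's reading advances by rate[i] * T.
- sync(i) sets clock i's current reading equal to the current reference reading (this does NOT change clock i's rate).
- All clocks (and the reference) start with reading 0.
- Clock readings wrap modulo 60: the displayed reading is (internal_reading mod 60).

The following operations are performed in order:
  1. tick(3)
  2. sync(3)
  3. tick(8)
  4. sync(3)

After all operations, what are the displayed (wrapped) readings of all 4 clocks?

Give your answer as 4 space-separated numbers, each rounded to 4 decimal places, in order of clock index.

Answer: 13.7500 9.9000 12.1000 11.0000

Derivation:
After op 1 tick(3): ref=3.0000 raw=[3.7500 2.7000 3.3000 4.5000]
After op 2 sync(3): ref=3.0000 raw=[3.7500 2.7000 3.3000 3.0000]
After op 3 tick(8): ref=11.0000 raw=[13.7500 9.9000 12.1000 15.0000]
After op 4 sync(3): ref=11.0000 raw=[13.7500 9.9000 12.1000 11.0000]
Wrap final raw readings (mod 60): 13.7500 mod 60 = 13.7500; 9.9000 mod 60 = 9.9000; 12.1000 mod 60 = 12.1000; 11.0000 mod 60 = 11.0000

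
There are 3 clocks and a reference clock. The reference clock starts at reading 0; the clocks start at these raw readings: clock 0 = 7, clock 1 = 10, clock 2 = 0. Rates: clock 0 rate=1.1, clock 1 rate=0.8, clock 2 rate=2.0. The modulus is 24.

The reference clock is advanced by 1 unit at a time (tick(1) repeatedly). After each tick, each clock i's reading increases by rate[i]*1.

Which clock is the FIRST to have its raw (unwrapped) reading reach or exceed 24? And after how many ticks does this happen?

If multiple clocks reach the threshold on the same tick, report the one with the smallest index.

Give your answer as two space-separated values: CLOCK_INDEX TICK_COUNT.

Answer: 2 12

Derivation:
clock 0: start=7, rate=1.1, needs 24-7 = 17; ticks = ceil(17/1.1) = ceil(15.4545) = 16; reading at tick 16 = 7 + 1.1*16 = 24.6000
clock 1: start=10, rate=0.8, needs 24-10 = 14; ticks = ceil(14/0.8) = ceil(17.5000) = 18; reading at tick 18 = 10 + 0.8*18 = 24.4000
clock 2: start=0, rate=2.0, needs 24-0 = 24; ticks = ceil(24/2.0) = ceil(12.0000) = 12; reading at tick 12 = 0 + 2.0*12 = 24.0000
Minimum tick count = 12; winners = [2]; smallest index = 2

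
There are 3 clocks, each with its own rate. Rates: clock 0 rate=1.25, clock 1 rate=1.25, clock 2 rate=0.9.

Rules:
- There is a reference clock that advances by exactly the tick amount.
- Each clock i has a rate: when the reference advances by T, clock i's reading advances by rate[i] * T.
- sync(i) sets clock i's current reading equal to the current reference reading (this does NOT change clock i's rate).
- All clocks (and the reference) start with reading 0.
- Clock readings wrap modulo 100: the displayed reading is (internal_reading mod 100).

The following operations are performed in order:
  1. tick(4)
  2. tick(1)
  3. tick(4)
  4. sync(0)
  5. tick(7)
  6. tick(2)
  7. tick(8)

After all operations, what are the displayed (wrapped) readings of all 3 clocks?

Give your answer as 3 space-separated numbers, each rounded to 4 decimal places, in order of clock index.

After op 1 tick(4): ref=4.0000 raw=[5.0000 5.0000 3.6000]
After op 2 tick(1): ref=5.0000 raw=[6.2500 6.2500 4.5000]
After op 3 tick(4): ref=9.0000 raw=[11.2500 11.2500 8.1000]
After op 4 sync(0): ref=9.0000 raw=[9.0000 11.2500 8.1000]
After op 5 tick(7): ref=16.0000 raw=[17.7500 20.0000 14.4000]
After op 6 tick(2): ref=18.0000 raw=[20.2500 22.5000 16.2000]
After op 7 tick(8): ref=26.0000 raw=[30.2500 32.5000 23.4000]
Wrap final raw readings (mod 100): 30.2500 mod 100 = 30.2500; 32.5000 mod 100 = 32.5000; 23.4000 mod 100 = 23.4000

Answer: 30.2500 32.5000 23.4000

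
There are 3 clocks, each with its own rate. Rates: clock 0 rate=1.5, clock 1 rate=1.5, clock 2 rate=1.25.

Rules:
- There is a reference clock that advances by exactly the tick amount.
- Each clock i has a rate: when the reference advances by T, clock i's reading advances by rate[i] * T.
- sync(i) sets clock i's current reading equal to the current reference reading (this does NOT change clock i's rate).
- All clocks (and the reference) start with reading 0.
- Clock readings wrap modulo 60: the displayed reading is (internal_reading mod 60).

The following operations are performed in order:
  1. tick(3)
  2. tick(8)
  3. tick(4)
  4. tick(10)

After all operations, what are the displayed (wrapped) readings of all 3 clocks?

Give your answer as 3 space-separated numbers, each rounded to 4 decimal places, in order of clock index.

Answer: 37.5000 37.5000 31.2500

Derivation:
After op 1 tick(3): ref=3.0000 raw=[4.5000 4.5000 3.7500]
After op 2 tick(8): ref=11.0000 raw=[16.5000 16.5000 13.7500]
After op 3 tick(4): ref=15.0000 raw=[22.5000 22.5000 18.7500]
After op 4 tick(10): ref=25.0000 raw=[37.5000 37.5000 31.2500]
Wrap final raw readings (mod 60): 37.5000 mod 60 = 37.5000; 37.5000 mod 60 = 37.5000; 31.2500 mod 60 = 31.2500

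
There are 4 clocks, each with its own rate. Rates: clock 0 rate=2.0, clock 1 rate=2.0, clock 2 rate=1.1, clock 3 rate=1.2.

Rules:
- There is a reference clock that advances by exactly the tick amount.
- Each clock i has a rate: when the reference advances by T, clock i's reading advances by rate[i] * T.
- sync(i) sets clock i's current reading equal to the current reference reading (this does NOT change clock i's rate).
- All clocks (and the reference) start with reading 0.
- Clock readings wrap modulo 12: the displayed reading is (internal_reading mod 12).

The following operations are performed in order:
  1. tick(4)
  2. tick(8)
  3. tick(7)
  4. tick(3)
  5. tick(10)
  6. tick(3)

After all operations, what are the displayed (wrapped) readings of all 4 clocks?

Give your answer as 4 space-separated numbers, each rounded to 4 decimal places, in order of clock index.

Answer: 10.0000 10.0000 2.5000 6.0000

Derivation:
After op 1 tick(4): ref=4.0000 raw=[8.0000 8.0000 4.4000 4.8000]
After op 2 tick(8): ref=12.0000 raw=[24.0000 24.0000 13.2000 14.4000]
After op 3 tick(7): ref=19.0000 raw=[38.0000 38.0000 20.9000 22.8000]
After op 4 tick(3): ref=22.0000 raw=[44.0000 44.0000 24.2000 26.4000]
After op 5 tick(10): ref=32.0000 raw=[64.0000 64.0000 35.2000 38.4000]
After op 6 tick(3): ref=35.0000 raw=[70.0000 70.0000 38.5000 42.0000]
Wrap final raw readings (mod 12): 70.0000 mod 12 = 10.0000; 70.0000 mod 12 = 10.0000; 38.5000 mod 12 = 2.5000; 42.0000 mod 12 = 6.0000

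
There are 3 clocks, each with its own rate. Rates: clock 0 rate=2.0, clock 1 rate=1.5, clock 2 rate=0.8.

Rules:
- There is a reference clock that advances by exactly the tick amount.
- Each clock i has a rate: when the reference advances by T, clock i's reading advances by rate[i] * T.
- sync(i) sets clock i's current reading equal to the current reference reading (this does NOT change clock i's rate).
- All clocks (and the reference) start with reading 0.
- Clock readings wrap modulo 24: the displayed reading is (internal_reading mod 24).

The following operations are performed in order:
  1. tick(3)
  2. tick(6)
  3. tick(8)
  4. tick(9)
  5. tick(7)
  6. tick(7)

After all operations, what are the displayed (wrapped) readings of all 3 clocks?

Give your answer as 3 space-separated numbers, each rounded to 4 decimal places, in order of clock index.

Answer: 8.0000 12.0000 8.0000

Derivation:
After op 1 tick(3): ref=3.0000 raw=[6.0000 4.5000 2.4000]
After op 2 tick(6): ref=9.0000 raw=[18.0000 13.5000 7.2000]
After op 3 tick(8): ref=17.0000 raw=[34.0000 25.5000 13.6000]
After op 4 tick(9): ref=26.0000 raw=[52.0000 39.0000 20.8000]
After op 5 tick(7): ref=33.0000 raw=[66.0000 49.5000 26.4000]
After op 6 tick(7): ref=40.0000 raw=[80.0000 60.0000 32.0000]
Wrap final raw readings (mod 24): 80.0000 mod 24 = 8.0000; 60.0000 mod 24 = 12.0000; 32.0000 mod 24 = 8.0000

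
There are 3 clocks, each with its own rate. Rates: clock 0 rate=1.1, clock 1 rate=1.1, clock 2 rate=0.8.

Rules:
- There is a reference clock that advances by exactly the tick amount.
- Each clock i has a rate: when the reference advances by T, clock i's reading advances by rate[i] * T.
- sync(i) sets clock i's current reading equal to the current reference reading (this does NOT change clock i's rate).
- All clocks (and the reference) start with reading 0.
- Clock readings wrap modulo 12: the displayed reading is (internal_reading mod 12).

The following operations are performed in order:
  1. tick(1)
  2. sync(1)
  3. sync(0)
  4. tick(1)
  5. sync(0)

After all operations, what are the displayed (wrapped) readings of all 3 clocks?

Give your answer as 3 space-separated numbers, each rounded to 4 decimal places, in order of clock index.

Answer: 2.0000 2.1000 1.6000

Derivation:
After op 1 tick(1): ref=1.0000 raw=[1.1000 1.1000 0.8000]
After op 2 sync(1): ref=1.0000 raw=[1.1000 1.0000 0.8000]
After op 3 sync(0): ref=1.0000 raw=[1.0000 1.0000 0.8000]
After op 4 tick(1): ref=2.0000 raw=[2.1000 2.1000 1.6000]
After op 5 sync(0): ref=2.0000 raw=[2.0000 2.1000 1.6000]
Wrap final raw readings (mod 12): 2.0000 mod 12 = 2.0000; 2.1000 mod 12 = 2.1000; 1.6000 mod 12 = 1.6000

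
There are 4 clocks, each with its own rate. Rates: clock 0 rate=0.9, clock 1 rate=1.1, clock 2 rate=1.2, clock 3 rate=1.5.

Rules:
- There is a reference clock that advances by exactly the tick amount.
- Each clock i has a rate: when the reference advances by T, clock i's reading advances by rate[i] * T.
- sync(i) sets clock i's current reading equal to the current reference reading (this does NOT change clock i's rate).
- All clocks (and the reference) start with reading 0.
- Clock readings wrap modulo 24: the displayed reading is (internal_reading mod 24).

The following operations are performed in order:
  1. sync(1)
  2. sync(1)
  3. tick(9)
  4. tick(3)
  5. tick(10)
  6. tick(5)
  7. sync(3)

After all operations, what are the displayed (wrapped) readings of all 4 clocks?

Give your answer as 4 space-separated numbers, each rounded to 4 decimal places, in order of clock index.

Answer: 0.3000 5.7000 8.4000 3.0000

Derivation:
After op 1 sync(1): ref=0.0000 raw=[0.0000 0.0000 0.0000 0.0000]
After op 2 sync(1): ref=0.0000 raw=[0.0000 0.0000 0.0000 0.0000]
After op 3 tick(9): ref=9.0000 raw=[8.1000 9.9000 10.8000 13.5000]
After op 4 tick(3): ref=12.0000 raw=[10.8000 13.2000 14.4000 18.0000]
After op 5 tick(10): ref=22.0000 raw=[19.8000 24.2000 26.4000 33.0000]
After op 6 tick(5): ref=27.0000 raw=[24.3000 29.7000 32.4000 40.5000]
After op 7 sync(3): ref=27.0000 raw=[24.3000 29.7000 32.4000 27.0000]
Wrap final raw readings (mod 24): 24.3000 mod 24 = 0.3000; 29.7000 mod 24 = 5.7000; 32.4000 mod 24 = 8.4000; 27.0000 mod 24 = 3.0000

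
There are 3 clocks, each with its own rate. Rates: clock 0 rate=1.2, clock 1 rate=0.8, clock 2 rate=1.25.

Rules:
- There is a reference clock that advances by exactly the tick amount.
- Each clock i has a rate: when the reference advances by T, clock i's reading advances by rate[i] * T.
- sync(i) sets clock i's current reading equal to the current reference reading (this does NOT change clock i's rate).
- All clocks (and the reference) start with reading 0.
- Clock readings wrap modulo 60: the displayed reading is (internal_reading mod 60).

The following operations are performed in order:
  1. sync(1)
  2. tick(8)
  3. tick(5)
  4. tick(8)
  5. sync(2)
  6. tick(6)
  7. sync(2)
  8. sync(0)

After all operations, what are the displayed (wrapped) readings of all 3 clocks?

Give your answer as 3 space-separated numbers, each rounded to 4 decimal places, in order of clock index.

After op 1 sync(1): ref=0.0000 raw=[0.0000 0.0000 0.0000]
After op 2 tick(8): ref=8.0000 raw=[9.6000 6.4000 10.0000]
After op 3 tick(5): ref=13.0000 raw=[15.6000 10.4000 16.2500]
After op 4 tick(8): ref=21.0000 raw=[25.2000 16.8000 26.2500]
After op 5 sync(2): ref=21.0000 raw=[25.2000 16.8000 21.0000]
After op 6 tick(6): ref=27.0000 raw=[32.4000 21.6000 28.5000]
After op 7 sync(2): ref=27.0000 raw=[32.4000 21.6000 27.0000]
After op 8 sync(0): ref=27.0000 raw=[27.0000 21.6000 27.0000]
Wrap final raw readings (mod 60): 27.0000 mod 60 = 27.0000; 21.6000 mod 60 = 21.6000; 27.0000 mod 60 = 27.0000

Answer: 27.0000 21.6000 27.0000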